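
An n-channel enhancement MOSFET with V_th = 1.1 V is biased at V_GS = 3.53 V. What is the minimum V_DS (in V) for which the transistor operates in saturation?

V_DS,sat = 2.43 V

The boundary between triode and saturation is V_DS = V_GS − V_th = V_ov.
V_ov = 3.53 − 1.1 = 2.43 V.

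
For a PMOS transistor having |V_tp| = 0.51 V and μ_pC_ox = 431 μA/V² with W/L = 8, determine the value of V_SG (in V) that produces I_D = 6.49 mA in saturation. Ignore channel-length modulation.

V_SG = 2.45 V

k_p = μ_pC_ox · (W/L) = 3.448 mA/V².
In saturation I_D = ½ k_p (V_SG − |V_tp|)², so V_SG − |V_tp| = √(2 I_D / k_p) = √(2 × 6.49 / 3.448) = 1.94 V.
V_SG = 0.51 + 1.94 = 2.45 V.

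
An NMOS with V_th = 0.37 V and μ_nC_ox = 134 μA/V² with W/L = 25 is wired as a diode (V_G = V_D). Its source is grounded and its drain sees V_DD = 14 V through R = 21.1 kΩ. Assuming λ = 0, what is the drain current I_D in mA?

I_D = 0.617 mA

With gate tied to drain, V_GS = V_DS ≥ V_GS − V_th, so the device is in saturation.
k_n = μ_nC_ox · (W/L) = 3.35 mA/V².
KCL at the drain: ½ k_n (V_GS − V_th)² = (V_DD − V_GS)/R.
Let x = V_GS − 0.37. Then 35.3 x² + x − 13.63 = 0, giving x = 0.607 V (positive root), so V_GS = 0.977 V.
I_D = (V_DD − V_GS)/R = (14 − 0.977) / 21.1 = 0.617 mA.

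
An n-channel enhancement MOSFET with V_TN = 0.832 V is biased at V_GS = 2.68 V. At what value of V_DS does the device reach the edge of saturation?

V_DS,sat = 1.85 V

The boundary between triode and saturation is V_DS = V_GS − V_TN = V_ov.
V_ov = 2.68 − 0.832 = 1.85 V.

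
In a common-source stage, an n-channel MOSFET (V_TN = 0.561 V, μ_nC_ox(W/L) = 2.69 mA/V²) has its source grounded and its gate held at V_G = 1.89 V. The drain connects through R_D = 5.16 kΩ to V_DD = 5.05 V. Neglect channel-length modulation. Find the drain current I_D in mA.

V_GS = V_G = 1.89 V, so V_ov = 1.89 − 0.561 = 1.33 V.
Assume saturation: I_D = ½ k_n V_ov² = 0.5 × 2.69 × 1.33² = 2.38 mA, giving V_DS = V_DD − I_D R_D = 5.05 − 2.38 × 5.16 = -7.21 V.
But -7.21 V < V_ov = 1.33 V, so the device is actually in triode.
In triode I_D = k_n[V_ov V_DS − ½ V_DS²] and I_D = (V_DD − V_DS)/R_D. Equating: 6.94 V_DS² − 19.45 V_DS + 5.05 = 0, giving V_DS = 0.29 V (the root below V_ov).
I_D = (5.05 − 0.29) / 5.16 = 0.923 mA.

I_D = 0.923 mA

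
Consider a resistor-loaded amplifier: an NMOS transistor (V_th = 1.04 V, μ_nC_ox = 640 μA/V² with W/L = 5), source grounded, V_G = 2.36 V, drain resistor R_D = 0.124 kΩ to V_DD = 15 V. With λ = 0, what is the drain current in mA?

I_D = 2.79 mA

V_GS = V_G = 2.36 V, so V_ov = 2.36 − 1.04 = 1.32 V.
k_n = μ_nC_ox · (W/L) = 3.2 mA/V².
Assume saturation: I_D = ½ k_n V_ov² = 0.5 × 3.2 × 1.32² = 2.79 mA, giving V_DS = V_DD − I_D R_D = 15 − 2.79 × 0.124 = 14.7 V.
V_DS = 14.7 V ≥ V_ov = 1.32 V, confirming saturation.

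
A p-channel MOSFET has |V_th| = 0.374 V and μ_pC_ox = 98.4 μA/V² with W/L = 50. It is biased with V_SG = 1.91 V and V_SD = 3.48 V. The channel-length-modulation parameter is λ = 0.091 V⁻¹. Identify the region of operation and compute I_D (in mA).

Saturation; I_D = 7.64 mA

k_p = μ_pC_ox · (W/L) = 4.92 mA/V².
V_ov = V_SG − |V_th| = 1.91 − 0.374 = 1.54 V.
Since V_SD = 3.48 V ≥ V_ov = 1.54 V, the device is in saturation.
I_D = ½ k_p V_ov² (1 + λ V_SD) = 0.5 × 4.92 × 1.54² × (1 + 0.091 × 3.48) = 7.64 mA.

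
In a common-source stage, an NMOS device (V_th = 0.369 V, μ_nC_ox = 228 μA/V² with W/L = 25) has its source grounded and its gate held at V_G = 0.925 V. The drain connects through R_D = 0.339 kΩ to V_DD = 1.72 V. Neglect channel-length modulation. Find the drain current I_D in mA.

I_D = 0.881 mA

V_GS = V_G = 0.925 V, so V_ov = 0.925 − 0.369 = 0.556 V.
k_n = μ_nC_ox · (W/L) = 5.7 mA/V².
Assume saturation: I_D = ½ k_n V_ov² = 0.5 × 5.7 × 0.556² = 0.881 mA, giving V_DS = V_DD − I_D R_D = 1.72 − 0.881 × 0.339 = 1.42 V.
V_DS = 1.42 V ≥ V_ov = 0.556 V, confirming saturation.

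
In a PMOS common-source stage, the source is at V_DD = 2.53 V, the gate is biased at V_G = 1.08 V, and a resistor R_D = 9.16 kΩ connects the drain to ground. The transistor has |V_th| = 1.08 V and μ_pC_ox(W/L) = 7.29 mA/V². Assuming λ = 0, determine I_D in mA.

I_D = 0.264 mA

V_SG = V_DD − V_G = 2.53 − 1.08 = 1.45 V, so V_ov = 1.45 − 1.08 = 0.37 V.
Assume saturation: I_D = ½ k_p V_ov² = 0.5 × 7.29 × 0.37² = 0.499 mA, giving V_SD = V_DD − I_D R_D = 2.53 − 0.499 × 9.16 = -2.04 V.
But -2.04 V < V_ov = 0.37 V, so the device is actually in triode.
In triode I_D = k_p[V_ov V_SD − ½ V_SD²] and I_D = (V_DD − V_SD)/R_D. Equating: 33.4 V_SD² − 25.71 V_SD + 2.53 = 0, giving V_SD = 0.116 V (the root below V_ov).
I_D = (2.53 − 0.116) / 9.16 = 0.264 mA.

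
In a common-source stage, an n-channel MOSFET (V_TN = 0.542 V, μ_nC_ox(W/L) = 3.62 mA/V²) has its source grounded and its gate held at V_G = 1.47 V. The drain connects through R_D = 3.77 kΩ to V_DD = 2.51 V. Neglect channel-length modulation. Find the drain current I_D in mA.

I_D = 0.612 mA

V_GS = V_G = 1.47 V, so V_ov = 1.47 − 0.542 = 0.928 V.
Assume saturation: I_D = ½ k_n V_ov² = 0.5 × 3.62 × 0.928² = 1.56 mA, giving V_DS = V_DD − I_D R_D = 2.51 − 1.56 × 3.77 = -3.37 V.
But -3.37 V < V_ov = 0.928 V, so the device is actually in triode.
In triode I_D = k_n[V_ov V_DS − ½ V_DS²] and I_D = (V_DD − V_DS)/R_D. Equating: 6.82 V_DS² − 13.66 V_DS + 2.51 = 0, giving V_DS = 0.205 V (the root below V_ov).
I_D = (2.51 − 0.205) / 3.77 = 0.612 mA.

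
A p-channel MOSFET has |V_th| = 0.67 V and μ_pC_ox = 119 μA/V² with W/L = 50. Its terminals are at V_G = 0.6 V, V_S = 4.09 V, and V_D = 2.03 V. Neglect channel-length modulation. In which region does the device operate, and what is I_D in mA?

V_SG = V_S − V_G = 4.09 − 0.6 = 3.49 V; V_SD = V_S − V_D = 4.09 − 2.03 = 2.06 V.
k_p = μ_pC_ox · (W/L) = 5.95 mA/V².
V_ov = V_SG − |V_th| = 3.49 − 0.67 = 2.82 V.
Since V_SD = 2.06 V < V_ov = 2.82 V, the device is in the triode region.
I_D = k_p [V_ov · V_SD − ½ V_SD²] = 5.95 × [2.82 × 2.06 − 0.5 × 2.06²] = 21.9 mA.

Triode; I_D = 21.9 mA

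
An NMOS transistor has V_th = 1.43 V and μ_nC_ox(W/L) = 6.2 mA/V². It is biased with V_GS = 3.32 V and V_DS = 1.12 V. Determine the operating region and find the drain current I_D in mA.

V_ov = V_GS − V_th = 3.32 − 1.43 = 1.89 V.
Since V_DS = 1.12 V < V_ov = 1.89 V, the device is in the triode region.
I_D = k_n [V_ov · V_DS − ½ V_DS²] = 6.2 × [1.89 × 1.12 − 0.5 × 1.12²] = 9.24 mA.

Triode; I_D = 9.24 mA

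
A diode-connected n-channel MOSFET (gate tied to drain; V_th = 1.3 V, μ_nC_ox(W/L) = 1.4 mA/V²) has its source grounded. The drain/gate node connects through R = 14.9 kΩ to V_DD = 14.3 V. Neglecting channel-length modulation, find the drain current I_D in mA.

With gate tied to drain, V_GS = V_DS ≥ V_GS − V_th, so the device is in saturation.
KCL at the drain: ½ k_n (V_GS − V_th)² = (V_DD − V_GS)/R.
Let x = V_GS − 1.3. Then 10.4 x² + x − 13 = 0, giving x = 1.07 V (positive root), so V_GS = 2.37 V.
I_D = (V_DD − V_GS)/R = (14.3 − 2.37) / 14.9 = 0.801 mA.

I_D = 0.801 mA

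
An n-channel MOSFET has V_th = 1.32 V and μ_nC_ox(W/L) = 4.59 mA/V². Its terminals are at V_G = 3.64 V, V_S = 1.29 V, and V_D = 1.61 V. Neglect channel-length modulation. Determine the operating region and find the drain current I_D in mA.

V_GS = V_G − V_S = 3.64 − 1.29 = 2.35 V; V_DS = V_D − V_S = 1.61 − 1.29 = 0.32 V.
V_ov = V_GS − V_th = 2.35 − 1.32 = 1.03 V.
Since V_DS = 0.32 V < V_ov = 1.03 V, the device is in the triode region.
I_D = k_n [V_ov · V_DS − ½ V_DS²] = 4.59 × [1.03 × 0.32 − 0.5 × 0.32²] = 1.28 mA.

Triode; I_D = 1.28 mA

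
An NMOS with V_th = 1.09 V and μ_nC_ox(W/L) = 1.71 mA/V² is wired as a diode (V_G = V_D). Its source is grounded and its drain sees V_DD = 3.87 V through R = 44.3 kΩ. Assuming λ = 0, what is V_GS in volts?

V_GS = 1.35 V

With gate tied to drain, V_GS = V_DS ≥ V_GS − V_th, so the device is in saturation.
KCL at the drain: ½ k_n (V_GS − V_th)² = (V_DD − V_GS)/R.
Let x = V_GS − 1.09. Then 37.9 x² + x − 2.78 = 0, giving x = 0.258 V (positive root), so V_GS = 1.35 V.
I_D = (V_DD − V_GS)/R = (3.87 − 1.35) / 44.3 = 0.0569 mA.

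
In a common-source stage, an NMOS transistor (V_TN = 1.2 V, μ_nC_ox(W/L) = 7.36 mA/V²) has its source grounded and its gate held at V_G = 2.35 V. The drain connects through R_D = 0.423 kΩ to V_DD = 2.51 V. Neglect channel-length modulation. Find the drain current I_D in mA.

V_GS = V_G = 2.35 V, so V_ov = 2.35 − 1.2 = 1.15 V.
Assume saturation: I_D = ½ k_n V_ov² = 0.5 × 7.36 × 1.15² = 4.87 mA, giving V_DS = V_DD − I_D R_D = 2.51 − 4.87 × 0.423 = 0.451 V.
But 0.451 V < V_ov = 1.15 V, so the device is actually in triode.
In triode I_D = k_n[V_ov V_DS − ½ V_DS²] and I_D = (V_DD − V_DS)/R_D. Equating: 1.56 V_DS² − 4.58 V_DS + 2.51 = 0, giving V_DS = 0.728 V (the root below V_ov).
I_D = (2.51 − 0.728) / 0.423 = 4.21 mA.

I_D = 4.21 mA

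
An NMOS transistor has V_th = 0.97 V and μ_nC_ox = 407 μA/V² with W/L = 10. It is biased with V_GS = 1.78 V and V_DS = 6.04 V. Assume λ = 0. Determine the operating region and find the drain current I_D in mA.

k_n = μ_nC_ox · (W/L) = 4.07 mA/V².
V_ov = V_GS − V_th = 1.78 − 0.97 = 0.81 V.
Since V_DS = 6.04 V ≥ V_ov = 0.81 V, the device is in saturation.
I_D = ½ k_n V_ov² = 0.5 × 4.07 × 0.81² = 1.34 mA.

Saturation; I_D = 1.34 mA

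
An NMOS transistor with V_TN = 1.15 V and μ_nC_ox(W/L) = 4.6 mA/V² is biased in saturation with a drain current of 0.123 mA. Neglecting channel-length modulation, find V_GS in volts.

In saturation I_D = ½ k_n (V_GS − V_TN)², so V_GS − V_TN = √(2 I_D / k_n) = √(2 × 0.123 / 4.6) = 0.231 V.
V_GS = 1.15 + 0.231 = 1.38 V.

V_GS = 1.38 V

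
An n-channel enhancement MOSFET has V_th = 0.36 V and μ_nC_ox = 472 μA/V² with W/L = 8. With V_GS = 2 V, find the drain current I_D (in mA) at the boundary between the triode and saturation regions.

I_D = 5.08 mA

At the boundary V_DS = V_ov = V_GS − V_th = 2 − 0.36 = 1.64 V.
k_n = μ_nC_ox · (W/L) = 3.776 mA/V².
I_D = ½ k_n V_ov² = 0.5 × 3.776 × 1.64² = 5.08 mA.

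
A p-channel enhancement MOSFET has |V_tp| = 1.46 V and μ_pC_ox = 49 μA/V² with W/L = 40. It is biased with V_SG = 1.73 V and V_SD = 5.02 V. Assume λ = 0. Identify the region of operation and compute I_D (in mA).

k_p = μ_pC_ox · (W/L) = 1.96 mA/V².
V_ov = V_SG − |V_tp| = 1.73 − 1.46 = 0.27 V.
Since V_SD = 5.02 V ≥ V_ov = 0.27 V, the device is in saturation.
I_D = ½ k_p V_ov² = 0.5 × 1.96 × 0.27² = 0.0714 mA.

Saturation; I_D = 0.0714 mA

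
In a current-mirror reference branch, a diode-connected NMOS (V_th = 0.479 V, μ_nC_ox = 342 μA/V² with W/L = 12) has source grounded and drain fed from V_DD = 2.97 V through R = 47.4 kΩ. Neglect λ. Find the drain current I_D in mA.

With gate tied to drain, V_GS = V_DS ≥ V_GS − V_th, so the device is in saturation.
k_n = μ_nC_ox · (W/L) = 4.104 mA/V².
KCL at the drain: ½ k_n (V_GS − V_th)² = (V_DD − V_GS)/R.
Let x = V_GS − 0.479. Then 97.3 x² + x − 2.491 = 0, giving x = 0.155 V (positive root), so V_GS = 0.634 V.
I_D = (V_DD − V_GS)/R = (2.97 − 0.634) / 47.4 = 0.0493 mA.

I_D = 0.0493 mA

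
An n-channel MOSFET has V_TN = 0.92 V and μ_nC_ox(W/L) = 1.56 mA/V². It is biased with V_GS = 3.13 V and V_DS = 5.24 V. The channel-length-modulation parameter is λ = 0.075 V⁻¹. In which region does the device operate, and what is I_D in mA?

Saturation; I_D = 5.31 mA

V_ov = V_GS − V_TN = 3.13 − 0.92 = 2.21 V.
Since V_DS = 5.24 V ≥ V_ov = 2.21 V, the device is in saturation.
I_D = ½ k_n V_ov² (1 + λ V_DS) = 0.5 × 1.56 × 2.21² × (1 + 0.075 × 5.24) = 5.31 mA.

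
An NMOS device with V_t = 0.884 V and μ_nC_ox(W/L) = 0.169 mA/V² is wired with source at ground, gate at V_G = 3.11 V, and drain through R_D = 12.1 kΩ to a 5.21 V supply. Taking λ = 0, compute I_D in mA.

V_GS = V_G = 3.11 V, so V_ov = 3.11 − 0.884 = 2.23 V.
Assume saturation: I_D = ½ k_n V_ov² = 0.5 × 0.169 × 2.23² = 0.419 mA, giving V_DS = V_DD − I_D R_D = 5.21 − 0.419 × 12.1 = 0.144 V.
But 0.144 V < V_ov = 2.23 V, so the device is actually in triode.
In triode I_D = k_n[V_ov V_DS − ½ V_DS²] and I_D = (V_DD − V_DS)/R_D. Equating: 1.02 V_DS² − 5.552 V_DS + 5.21 = 0, giving V_DS = 1.21 V (the root below V_ov).
I_D = (5.21 − 1.21) / 12.1 = 0.331 mA.

I_D = 0.331 mA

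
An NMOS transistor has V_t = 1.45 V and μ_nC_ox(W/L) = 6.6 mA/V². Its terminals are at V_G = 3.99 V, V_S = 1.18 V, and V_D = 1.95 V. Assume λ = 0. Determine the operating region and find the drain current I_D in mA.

V_GS = V_G − V_S = 3.99 − 1.18 = 2.81 V; V_DS = V_D − V_S = 1.95 − 1.18 = 0.77 V.
V_ov = V_GS − V_t = 2.81 − 1.45 = 1.36 V.
Since V_DS = 0.77 V < V_ov = 1.36 V, the device is in the triode region.
I_D = k_n [V_ov · V_DS − ½ V_DS²] = 6.6 × [1.36 × 0.77 − 0.5 × 0.77²] = 4.95 mA.

Triode; I_D = 4.95 mA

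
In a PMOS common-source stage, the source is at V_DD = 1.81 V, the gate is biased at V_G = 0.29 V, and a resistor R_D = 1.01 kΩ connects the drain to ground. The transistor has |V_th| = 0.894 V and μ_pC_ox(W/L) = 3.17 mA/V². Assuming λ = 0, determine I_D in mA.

V_SG = V_DD − V_G = 1.81 − 0.29 = 1.52 V, so V_ov = 1.52 − 0.894 = 0.626 V.
Assume saturation: I_D = ½ k_p V_ov² = 0.5 × 3.17 × 0.626² = 0.621 mA, giving V_SD = V_DD − I_D R_D = 1.81 − 0.621 × 1.01 = 1.18 V.
V_SD = 1.18 V ≥ V_ov = 0.626 V, confirming saturation.

I_D = 0.621 mA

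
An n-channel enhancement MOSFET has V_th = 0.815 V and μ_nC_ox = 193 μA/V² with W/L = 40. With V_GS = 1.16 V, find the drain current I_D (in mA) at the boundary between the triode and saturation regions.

I_D = 0.459 mA

At the boundary V_DS = V_ov = V_GS − V_th = 1.16 − 0.815 = 0.345 V.
k_n = μ_nC_ox · (W/L) = 7.72 mA/V².
I_D = ½ k_n V_ov² = 0.5 × 7.72 × 0.345² = 0.459 mA.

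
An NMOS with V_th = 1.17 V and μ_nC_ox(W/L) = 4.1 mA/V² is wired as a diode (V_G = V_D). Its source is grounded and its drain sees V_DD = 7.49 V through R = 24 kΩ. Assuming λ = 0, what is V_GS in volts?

With gate tied to drain, V_GS = V_DS ≥ V_GS − V_th, so the device is in saturation.
KCL at the drain: ½ k_n (V_GS − V_th)² = (V_DD − V_GS)/R.
Let x = V_GS − 1.17. Then 49.2 x² + x − 6.32 = 0, giving x = 0.348 V (positive root), so V_GS = 1.52 V.
I_D = (V_DD − V_GS)/R = (7.49 − 1.52) / 24 = 0.249 mA.

V_GS = 1.52 V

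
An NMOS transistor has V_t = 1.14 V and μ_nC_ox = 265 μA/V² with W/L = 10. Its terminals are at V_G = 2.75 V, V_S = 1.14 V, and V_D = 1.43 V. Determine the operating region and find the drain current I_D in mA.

V_GS = V_G − V_S = 2.75 − 1.14 = 1.61 V; V_DS = V_D − V_S = 1.43 − 1.14 = 0.29 V.
k_n = μ_nC_ox · (W/L) = 2.65 mA/V².
V_ov = V_GS − V_t = 1.61 − 1.14 = 0.47 V.
Since V_DS = 0.29 V < V_ov = 0.47 V, the device is in the triode region.
I_D = k_n [V_ov · V_DS − ½ V_DS²] = 2.65 × [0.47 × 0.29 − 0.5 × 0.29²] = 0.25 mA.

Triode; I_D = 0.250 mA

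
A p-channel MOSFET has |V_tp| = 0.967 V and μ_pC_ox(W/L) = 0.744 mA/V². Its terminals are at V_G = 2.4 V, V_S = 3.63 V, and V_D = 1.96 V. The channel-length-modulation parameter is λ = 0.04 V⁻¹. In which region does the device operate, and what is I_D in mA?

V_SG = V_S − V_G = 3.63 − 2.4 = 1.23 V; V_SD = V_S − V_D = 3.63 − 1.96 = 1.67 V.
V_ov = V_SG − |V_tp| = 1.23 − 0.967 = 0.263 V.
Since V_SD = 1.67 V ≥ V_ov = 0.263 V, the device is in saturation.
I_D = ½ k_p V_ov² (1 + λ V_SD) = 0.5 × 0.744 × 0.263² × (1 + 0.04 × 1.67) = 0.0274 mA.

Saturation; I_D = 0.0274 mA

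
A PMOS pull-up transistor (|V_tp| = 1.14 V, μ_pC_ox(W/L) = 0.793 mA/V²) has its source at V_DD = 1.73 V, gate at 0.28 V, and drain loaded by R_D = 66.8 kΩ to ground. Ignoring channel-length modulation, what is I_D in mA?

I_D = 0.0241 mA

V_SG = V_DD − V_G = 1.73 − 0.28 = 1.45 V, so V_ov = 1.45 − 1.14 = 0.31 V.
Assume saturation: I_D = ½ k_p V_ov² = 0.5 × 0.793 × 0.31² = 0.0381 mA, giving V_SD = V_DD − I_D R_D = 1.73 − 0.0381 × 66.8 = -0.815 V.
But -0.815 V < V_ov = 0.31 V, so the device is actually in triode.
In triode I_D = k_p[V_ov V_SD − ½ V_SD²] and I_D = (V_DD − V_SD)/R_D. Equating: 26.5 V_SD² − 17.42 V_SD + 1.73 = 0, giving V_SD = 0.122 V (the root below V_ov).
I_D = (1.73 − 0.122) / 66.8 = 0.0241 mA.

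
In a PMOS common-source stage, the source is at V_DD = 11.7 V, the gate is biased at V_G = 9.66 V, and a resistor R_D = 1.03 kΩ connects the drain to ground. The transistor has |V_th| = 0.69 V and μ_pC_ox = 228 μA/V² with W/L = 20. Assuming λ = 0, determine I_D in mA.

V_SG = V_DD − V_G = 11.7 − 9.66 = 2.04 V, so V_ov = 2.04 − 0.69 = 1.35 V.
k_p = μ_pC_ox · (W/L) = 4.56 mA/V².
Assume saturation: I_D = ½ k_p V_ov² = 0.5 × 4.56 × 1.35² = 4.16 mA, giving V_SD = V_DD − I_D R_D = 11.7 − 4.16 × 1.03 = 7.42 V.
V_SD = 7.42 V ≥ V_ov = 1.35 V, confirming saturation.

I_D = 4.16 mA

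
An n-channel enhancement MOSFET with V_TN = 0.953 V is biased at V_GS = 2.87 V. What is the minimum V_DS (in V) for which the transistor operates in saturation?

V_DS,sat = 1.92 V

The boundary between triode and saturation is V_DS = V_GS − V_TN = V_ov.
V_ov = 2.87 − 0.953 = 1.92 V.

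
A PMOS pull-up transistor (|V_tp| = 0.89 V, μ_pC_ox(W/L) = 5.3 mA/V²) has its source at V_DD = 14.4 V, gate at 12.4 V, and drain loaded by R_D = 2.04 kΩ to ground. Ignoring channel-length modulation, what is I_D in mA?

V_SG = V_DD − V_G = 14.4 − 12.4 = 2 V, so V_ov = 2 − 0.89 = 1.11 V.
Assume saturation: I_D = ½ k_p V_ov² = 0.5 × 5.3 × 1.11² = 3.27 mA, giving V_SD = V_DD − I_D R_D = 14.4 − 3.27 × 2.04 = 7.74 V.
V_SD = 7.74 V ≥ V_ov = 1.11 V, confirming saturation.

I_D = 3.27 mA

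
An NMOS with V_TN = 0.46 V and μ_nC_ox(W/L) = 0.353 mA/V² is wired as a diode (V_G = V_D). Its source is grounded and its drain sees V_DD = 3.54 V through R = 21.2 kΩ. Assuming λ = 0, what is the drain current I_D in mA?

I_D = 0.108 mA

With gate tied to drain, V_GS = V_DS ≥ V_GS − V_TN, so the device is in saturation.
KCL at the drain: ½ k_n (V_GS − V_TN)² = (V_DD − V_GS)/R.
Let x = V_GS − 0.46. Then 3.74 x² + x − 3.08 = 0, giving x = 0.783 V (positive root), so V_GS = 1.24 V.
I_D = (V_DD − V_GS)/R = (3.54 − 1.24) / 21.2 = 0.108 mA.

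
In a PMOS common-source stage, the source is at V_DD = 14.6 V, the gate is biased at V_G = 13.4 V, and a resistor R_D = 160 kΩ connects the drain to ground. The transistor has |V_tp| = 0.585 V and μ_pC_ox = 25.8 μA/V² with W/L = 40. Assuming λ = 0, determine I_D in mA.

V_SG = V_DD − V_G = 14.6 − 13.4 = 1.2 V, so V_ov = 1.2 − 0.585 = 0.615 V.
k_p = μ_pC_ox · (W/L) = 1.032 mA/V².
Assume saturation: I_D = ½ k_p V_ov² = 0.5 × 1.032 × 0.615² = 0.195 mA, giving V_SD = V_DD − I_D R_D = 14.6 − 0.195 × 160 = -16.6 V.
But -16.6 V < V_ov = 0.615 V, so the device is actually in triode.
In triode I_D = k_p[V_ov V_SD − ½ V_SD²] and I_D = (V_DD − V_SD)/R_D. Equating: 82.6 V_SD² − 102.5 V_SD + 14.6 = 0, giving V_SD = 0.164 V (the root below V_ov).
I_D = (14.6 − 0.164) / 160 = 0.0902 mA.

I_D = 0.0902 mA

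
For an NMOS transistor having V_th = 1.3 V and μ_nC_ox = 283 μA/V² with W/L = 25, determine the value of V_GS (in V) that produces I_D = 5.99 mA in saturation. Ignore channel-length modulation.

V_GS = 2.60 V

k_n = μ_nC_ox · (W/L) = 7.075 mA/V².
In saturation I_D = ½ k_n (V_GS − V_th)², so V_GS − V_th = √(2 I_D / k_n) = √(2 × 5.99 / 7.075) = 1.3 V.
V_GS = 1.3 + 1.3 = 2.6 V.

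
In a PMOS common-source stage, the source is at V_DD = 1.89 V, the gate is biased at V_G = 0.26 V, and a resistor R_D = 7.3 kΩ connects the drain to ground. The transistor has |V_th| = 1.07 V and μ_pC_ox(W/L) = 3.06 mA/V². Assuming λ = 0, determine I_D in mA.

I_D = 0.237 mA

V_SG = V_DD − V_G = 1.89 − 0.26 = 1.63 V, so V_ov = 1.63 − 1.07 = 0.56 V.
Assume saturation: I_D = ½ k_p V_ov² = 0.5 × 3.06 × 0.56² = 0.48 mA, giving V_SD = V_DD − I_D R_D = 1.89 − 0.48 × 7.3 = -1.61 V.
But -1.61 V < V_ov = 0.56 V, so the device is actually in triode.
In triode I_D = k_p[V_ov V_SD − ½ V_SD²] and I_D = (V_DD − V_SD)/R_D. Equating: 11.2 V_SD² − 13.51 V_SD + 1.89 = 0, giving V_SD = 0.161 V (the root below V_ov).
I_D = (1.89 − 0.161) / 7.3 = 0.237 mA.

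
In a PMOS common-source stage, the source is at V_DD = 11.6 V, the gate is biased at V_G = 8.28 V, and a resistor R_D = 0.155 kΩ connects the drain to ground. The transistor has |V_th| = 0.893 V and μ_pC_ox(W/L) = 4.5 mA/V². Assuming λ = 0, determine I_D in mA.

V_SG = V_DD − V_G = 11.6 − 8.28 = 3.32 V, so V_ov = 3.32 − 0.893 = 2.43 V.
Assume saturation: I_D = ½ k_p V_ov² = 0.5 × 4.5 × 2.43² = 13.3 mA, giving V_SD = V_DD − I_D R_D = 11.6 − 13.3 × 0.155 = 9.55 V.
V_SD = 9.55 V ≥ V_ov = 2.43 V, confirming saturation.

I_D = 13.3 mA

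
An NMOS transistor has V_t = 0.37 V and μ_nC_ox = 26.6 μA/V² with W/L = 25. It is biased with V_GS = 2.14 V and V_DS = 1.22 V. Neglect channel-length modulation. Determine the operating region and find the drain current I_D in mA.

k_n = μ_nC_ox · (W/L) = 0.665 mA/V².
V_ov = V_GS − V_t = 2.14 − 0.37 = 1.77 V.
Since V_DS = 1.22 V < V_ov = 1.77 V, the device is in the triode region.
I_D = k_n [V_ov · V_DS − ½ V_DS²] = 0.665 × [1.77 × 1.22 − 0.5 × 1.22²] = 0.941 mA.

Triode; I_D = 0.941 mA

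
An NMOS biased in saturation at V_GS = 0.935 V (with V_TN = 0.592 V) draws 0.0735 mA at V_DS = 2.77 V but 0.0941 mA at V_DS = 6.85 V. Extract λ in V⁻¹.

With V_GS fixed, I_D ∝ (1 + λ V_DS) in saturation, so I_D2/I_D1 = (1 + λ V_DS2)/(1 + λ V_DS1).
0.0941/0.0735 = 1.28 = (1 + 6.85 λ)/(1 + 2.77 λ).
Solving: λ (I_D1 V_DS2 − I_D2 V_DS1) = I_D2 − I_D1, so λ = (0.0941 − 0.0735) / (0.0735 × 6.85 − 0.0941 × 2.77) = 0.0206 / 0.243 = 0.0848 V⁻¹.

λ = 0.0848 V⁻¹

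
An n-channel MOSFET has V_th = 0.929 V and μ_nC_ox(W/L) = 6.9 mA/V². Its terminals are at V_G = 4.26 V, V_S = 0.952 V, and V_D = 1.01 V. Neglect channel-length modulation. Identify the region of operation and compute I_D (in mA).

V_GS = V_G − V_S = 4.26 − 0.952 = 3.31 V; V_DS = V_D − V_S = 1.01 − 0.952 = 0.058 V.
V_ov = V_GS − V_th = 3.31 − 0.929 = 2.38 V.
Since V_DS = 0.058 V < V_ov = 2.38 V, the device is in the triode region.
I_D = k_n [V_ov · V_DS − ½ V_DS²] = 6.9 × [2.38 × 0.058 − 0.5 × 0.058²] = 0.94 mA.

Triode; I_D = 0.940 mA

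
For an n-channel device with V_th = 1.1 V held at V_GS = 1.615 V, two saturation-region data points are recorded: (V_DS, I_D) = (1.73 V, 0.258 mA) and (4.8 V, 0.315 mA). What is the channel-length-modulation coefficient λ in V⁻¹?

With V_GS fixed, I_D ∝ (1 + λ V_DS) in saturation, so I_D2/I_D1 = (1 + λ V_DS2)/(1 + λ V_DS1).
0.315/0.258 = 1.221 = (1 + 4.8 λ)/(1 + 1.73 λ).
Solving: λ (I_D1 V_DS2 − I_D2 V_DS1) = I_D2 − I_D1, so λ = (0.315 − 0.258) / (0.258 × 4.8 − 0.315 × 1.73) = 0.057 / 0.693 = 0.0822 V⁻¹.

λ = 0.0822 V⁻¹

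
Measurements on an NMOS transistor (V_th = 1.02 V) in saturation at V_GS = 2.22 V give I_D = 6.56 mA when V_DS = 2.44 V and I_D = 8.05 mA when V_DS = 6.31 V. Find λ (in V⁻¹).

λ = 0.0685 V⁻¹

With V_GS fixed, I_D ∝ (1 + λ V_DS) in saturation, so I_D2/I_D1 = (1 + λ V_DS2)/(1 + λ V_DS1).
8.05/6.56 = 1.227 = (1 + 6.31 λ)/(1 + 2.44 λ).
Solving: λ (I_D1 V_DS2 − I_D2 V_DS1) = I_D2 − I_D1, so λ = (8.05 − 6.56) / (6.56 × 6.31 − 8.05 × 2.44) = 1.49 / 21.8 = 0.0685 V⁻¹.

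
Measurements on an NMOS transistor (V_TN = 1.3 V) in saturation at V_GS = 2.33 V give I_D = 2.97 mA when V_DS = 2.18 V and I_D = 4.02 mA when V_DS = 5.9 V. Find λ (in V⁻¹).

λ = 0.120 V⁻¹

With V_GS fixed, I_D ∝ (1 + λ V_DS) in saturation, so I_D2/I_D1 = (1 + λ V_DS2)/(1 + λ V_DS1).
4.02/2.97 = 1.354 = (1 + 5.9 λ)/(1 + 2.18 λ).
Solving: λ (I_D1 V_DS2 − I_D2 V_DS1) = I_D2 − I_D1, so λ = (4.02 − 2.97) / (2.97 × 5.9 − 4.02 × 2.18) = 1.05 / 8.76 = 0.12 V⁻¹.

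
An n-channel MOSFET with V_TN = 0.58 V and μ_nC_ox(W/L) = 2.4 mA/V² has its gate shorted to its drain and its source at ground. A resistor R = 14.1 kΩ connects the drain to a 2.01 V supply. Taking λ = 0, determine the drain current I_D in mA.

With gate tied to drain, V_GS = V_DS ≥ V_GS − V_TN, so the device is in saturation.
KCL at the drain: ½ k_n (V_GS − V_TN)² = (V_DD − V_GS)/R.
Let x = V_GS − 0.58. Then 16.9 x² + x − 1.43 = 0, giving x = 0.263 V (positive root), so V_GS = 0.843 V.
I_D = (V_DD − V_GS)/R = (2.01 − 0.843) / 14.1 = 0.0828 mA.

I_D = 0.0828 mA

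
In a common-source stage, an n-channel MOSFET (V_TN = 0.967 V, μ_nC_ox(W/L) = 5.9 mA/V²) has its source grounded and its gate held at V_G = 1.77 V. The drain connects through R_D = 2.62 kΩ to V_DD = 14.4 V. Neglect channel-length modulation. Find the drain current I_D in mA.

V_GS = V_G = 1.77 V, so V_ov = 1.77 − 0.967 = 0.803 V.
Assume saturation: I_D = ½ k_n V_ov² = 0.5 × 5.9 × 0.803² = 1.9 mA, giving V_DS = V_DD − I_D R_D = 14.4 − 1.9 × 2.62 = 9.42 V.
V_DS = 9.42 V ≥ V_ov = 0.803 V, confirming saturation.

I_D = 1.90 mA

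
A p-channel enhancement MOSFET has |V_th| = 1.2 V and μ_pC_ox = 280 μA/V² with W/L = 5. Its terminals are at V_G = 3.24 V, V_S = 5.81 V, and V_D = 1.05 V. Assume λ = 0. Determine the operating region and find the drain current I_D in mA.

Saturation; I_D = 1.31 mA

V_SG = V_S − V_G = 5.81 − 3.24 = 2.57 V; V_SD = V_S − V_D = 5.81 − 1.05 = 4.76 V.
k_p = μ_pC_ox · (W/L) = 1.4 mA/V².
V_ov = V_SG − |V_th| = 2.57 − 1.2 = 1.37 V.
Since V_SD = 4.76 V ≥ V_ov = 1.37 V, the device is in saturation.
I_D = ½ k_p V_ov² = 0.5 × 1.4 × 1.37² = 1.31 mA.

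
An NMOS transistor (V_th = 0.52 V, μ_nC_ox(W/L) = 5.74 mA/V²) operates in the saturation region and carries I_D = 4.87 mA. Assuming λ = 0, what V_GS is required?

In saturation I_D = ½ k_n (V_GS − V_th)², so V_GS − V_th = √(2 I_D / k_n) = √(2 × 4.87 / 5.74) = 1.3 V.
V_GS = 0.52 + 1.3 = 1.82 V.

V_GS = 1.82 V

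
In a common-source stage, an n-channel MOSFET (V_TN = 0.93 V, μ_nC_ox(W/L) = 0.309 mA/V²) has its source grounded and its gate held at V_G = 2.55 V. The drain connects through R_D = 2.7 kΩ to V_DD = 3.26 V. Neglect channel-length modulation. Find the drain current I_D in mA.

V_GS = V_G = 2.55 V, so V_ov = 2.55 − 0.93 = 1.62 V.
Assume saturation: I_D = ½ k_n V_ov² = 0.5 × 0.309 × 1.62² = 0.405 mA, giving V_DS = V_DD − I_D R_D = 3.26 − 0.405 × 2.7 = 2.17 V.
V_DS = 2.17 V ≥ V_ov = 1.62 V, confirming saturation.

I_D = 0.405 mA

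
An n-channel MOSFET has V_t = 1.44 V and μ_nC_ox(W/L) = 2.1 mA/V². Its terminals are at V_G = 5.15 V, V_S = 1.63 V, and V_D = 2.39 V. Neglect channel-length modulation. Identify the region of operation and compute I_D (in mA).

Triode; I_D = 2.71 mA

V_GS = V_G − V_S = 5.15 − 1.63 = 3.52 V; V_DS = V_D − V_S = 2.39 − 1.63 = 0.76 V.
V_ov = V_GS − V_t = 3.52 − 1.44 = 2.08 V.
Since V_DS = 0.76 V < V_ov = 2.08 V, the device is in the triode region.
I_D = k_n [V_ov · V_DS − ½ V_DS²] = 2.1 × [2.08 × 0.76 − 0.5 × 0.76²] = 2.71 mA.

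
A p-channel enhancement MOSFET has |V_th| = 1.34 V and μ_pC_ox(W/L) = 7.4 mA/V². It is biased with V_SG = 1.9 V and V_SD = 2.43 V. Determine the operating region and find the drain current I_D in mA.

Saturation; I_D = 1.16 mA

V_ov = V_SG − |V_th| = 1.9 − 1.34 = 0.56 V.
Since V_SD = 2.43 V ≥ V_ov = 0.56 V, the device is in saturation.
I_D = ½ k_p V_ov² = 0.5 × 7.4 × 0.56² = 1.16 mA.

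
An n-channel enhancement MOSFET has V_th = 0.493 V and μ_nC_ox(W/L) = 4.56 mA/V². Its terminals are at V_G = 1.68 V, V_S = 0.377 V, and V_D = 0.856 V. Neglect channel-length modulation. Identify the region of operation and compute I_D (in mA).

Triode; I_D = 1.25 mA

V_GS = V_G − V_S = 1.68 − 0.377 = 1.3 V; V_DS = V_D − V_S = 0.856 − 0.377 = 0.479 V.
V_ov = V_GS − V_th = 1.3 − 0.493 = 0.81 V.
Since V_DS = 0.479 V < V_ov = 0.81 V, the device is in the triode region.
I_D = k_n [V_ov · V_DS − ½ V_DS²] = 4.56 × [0.81 × 0.479 − 0.5 × 0.479²] = 1.25 mA.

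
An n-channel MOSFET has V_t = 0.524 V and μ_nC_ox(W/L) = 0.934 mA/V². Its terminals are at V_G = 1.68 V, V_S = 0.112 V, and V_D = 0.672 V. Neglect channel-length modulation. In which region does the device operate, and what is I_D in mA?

V_GS = V_G − V_S = 1.68 − 0.112 = 1.57 V; V_DS = V_D − V_S = 0.672 − 0.112 = 0.56 V.
V_ov = V_GS − V_t = 1.57 − 0.524 = 1.04 V.
Since V_DS = 0.56 V < V_ov = 1.04 V, the device is in the triode region.
I_D = k_n [V_ov · V_DS − ½ V_DS²] = 0.934 × [1.04 × 0.56 − 0.5 × 0.56²] = 0.4 mA.

Triode; I_D = 0.400 mA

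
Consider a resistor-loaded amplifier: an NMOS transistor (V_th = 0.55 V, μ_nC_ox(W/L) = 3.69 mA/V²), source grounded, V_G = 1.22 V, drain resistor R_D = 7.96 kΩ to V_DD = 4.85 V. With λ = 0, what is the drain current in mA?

V_GS = V_G = 1.22 V, so V_ov = 1.22 − 0.55 = 0.67 V.
Assume saturation: I_D = ½ k_n V_ov² = 0.5 × 3.69 × 0.67² = 0.828 mA, giving V_DS = V_DD − I_D R_D = 4.85 − 0.828 × 7.96 = -1.74 V.
But -1.74 V < V_ov = 0.67 V, so the device is actually in triode.
In triode I_D = k_n[V_ov V_DS − ½ V_DS²] and I_D = (V_DD − V_DS)/R_D. Equating: 14.7 V_DS² − 20.68 V_DS + 4.85 = 0, giving V_DS = 0.297 V (the root below V_ov).
I_D = (4.85 − 0.297) / 7.96 = 0.572 mA.

I_D = 0.572 mA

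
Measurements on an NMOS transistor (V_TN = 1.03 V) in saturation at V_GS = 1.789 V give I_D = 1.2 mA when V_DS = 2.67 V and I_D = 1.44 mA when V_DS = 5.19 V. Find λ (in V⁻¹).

λ = 0.101 V⁻¹

With V_GS fixed, I_D ∝ (1 + λ V_DS) in saturation, so I_D2/I_D1 = (1 + λ V_DS2)/(1 + λ V_DS1).
1.44/1.2 = 1.2 = (1 + 5.19 λ)/(1 + 2.67 λ).
Solving: λ (I_D1 V_DS2 − I_D2 V_DS1) = I_D2 − I_D1, so λ = (1.44 − 1.2) / (1.2 × 5.19 − 1.44 × 2.67) = 0.24 / 2.38 = 0.101 V⁻¹.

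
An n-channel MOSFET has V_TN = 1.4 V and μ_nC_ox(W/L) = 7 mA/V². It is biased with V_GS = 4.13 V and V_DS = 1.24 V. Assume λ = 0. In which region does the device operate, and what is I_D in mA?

V_ov = V_GS − V_TN = 4.13 − 1.4 = 2.73 V.
Since V_DS = 1.24 V < V_ov = 2.73 V, the device is in the triode region.
I_D = k_n [V_ov · V_DS − ½ V_DS²] = 7 × [2.73 × 1.24 − 0.5 × 1.24²] = 18.3 mA.

Triode; I_D = 18.3 mA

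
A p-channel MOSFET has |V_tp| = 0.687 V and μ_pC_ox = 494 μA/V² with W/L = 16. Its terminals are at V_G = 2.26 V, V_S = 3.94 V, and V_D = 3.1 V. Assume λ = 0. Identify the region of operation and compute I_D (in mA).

V_SG = V_S − V_G = 3.94 − 2.26 = 1.68 V; V_SD = V_S − V_D = 3.94 − 3.1 = 0.84 V.
k_p = μ_pC_ox · (W/L) = 7.904 mA/V².
V_ov = V_SG − |V_tp| = 1.68 − 0.687 = 0.993 V.
Since V_SD = 0.84 V < V_ov = 0.993 V, the device is in the triode region.
I_D = k_p [V_ov · V_SD − ½ V_SD²] = 7.904 × [0.993 × 0.84 − 0.5 × 0.84²] = 3.8 mA.

Triode; I_D = 3.80 mA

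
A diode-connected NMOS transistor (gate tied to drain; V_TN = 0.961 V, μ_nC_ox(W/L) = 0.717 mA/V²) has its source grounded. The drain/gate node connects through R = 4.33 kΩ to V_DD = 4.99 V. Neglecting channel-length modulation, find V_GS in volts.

With gate tied to drain, V_GS = V_DS ≥ V_GS − V_TN, so the device is in saturation.
KCL at the drain: ½ k_n (V_GS − V_TN)² = (V_DD − V_GS)/R.
Let x = V_GS − 0.961. Then 1.55 x² + x − 4.029 = 0, giving x = 1.32 V (positive root), so V_GS = 2.28 V.
I_D = (V_DD − V_GS)/R = (4.99 − 2.28) / 4.33 = 0.625 mA.

V_GS = 2.28 V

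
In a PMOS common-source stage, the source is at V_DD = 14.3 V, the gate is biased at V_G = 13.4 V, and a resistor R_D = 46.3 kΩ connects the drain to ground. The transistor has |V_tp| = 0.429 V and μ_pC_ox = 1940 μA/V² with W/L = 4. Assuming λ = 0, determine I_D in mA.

V_SG = V_DD − V_G = 14.3 − 13.4 = 0.9 V, so V_ov = 0.9 − 0.429 = 0.471 V.
k_p = μ_pC_ox · (W/L) = 7.76 mA/V².
Assume saturation: I_D = ½ k_p V_ov² = 0.5 × 7.76 × 0.471² = 0.861 mA, giving V_SD = V_DD − I_D R_D = 14.3 − 0.861 × 46.3 = -25.6 V.
But -25.6 V < V_ov = 0.471 V, so the device is actually in triode.
In triode I_D = k_p[V_ov V_SD − ½ V_SD²] and I_D = (V_DD − V_SD)/R_D. Equating: 180 V_SD² − 170.2 V_SD + 14.3 = 0, giving V_SD = 0.0932 V (the root below V_ov).
I_D = (14.3 − 0.0932) / 46.3 = 0.307 mA.

I_D = 0.307 mA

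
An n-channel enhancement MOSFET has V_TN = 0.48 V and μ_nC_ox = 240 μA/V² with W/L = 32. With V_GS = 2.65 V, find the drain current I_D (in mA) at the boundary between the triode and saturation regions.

I_D = 18.1 mA

At the boundary V_DS = V_ov = V_GS − V_TN = 2.65 − 0.48 = 2.17 V.
k_n = μ_nC_ox · (W/L) = 7.68 mA/V².
I_D = ½ k_n V_ov² = 0.5 × 7.68 × 2.17² = 18.1 mA.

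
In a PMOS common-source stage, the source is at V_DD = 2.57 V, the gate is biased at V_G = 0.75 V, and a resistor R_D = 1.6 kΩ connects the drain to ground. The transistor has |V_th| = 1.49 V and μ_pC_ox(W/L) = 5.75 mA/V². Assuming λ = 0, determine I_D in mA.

V_SG = V_DD − V_G = 2.57 − 0.75 = 1.82 V, so V_ov = 1.82 − 1.49 = 0.33 V.
Assume saturation: I_D = ½ k_p V_ov² = 0.5 × 5.75 × 0.33² = 0.313 mA, giving V_SD = V_DD − I_D R_D = 2.57 − 0.313 × 1.6 = 2.07 V.
V_SD = 2.07 V ≥ V_ov = 0.33 V, confirming saturation.

I_D = 0.313 mA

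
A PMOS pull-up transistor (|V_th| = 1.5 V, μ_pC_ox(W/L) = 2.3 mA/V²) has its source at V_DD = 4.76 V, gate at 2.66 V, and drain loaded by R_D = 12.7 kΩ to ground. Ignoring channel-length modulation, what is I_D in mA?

I_D = 0.347 mA

V_SG = V_DD − V_G = 4.76 − 2.66 = 2.1 V, so V_ov = 2.1 − 1.5 = 0.6 V.
Assume saturation: I_D = ½ k_p V_ov² = 0.5 × 2.3 × 0.6² = 0.414 mA, giving V_SD = V_DD − I_D R_D = 4.76 − 0.414 × 12.7 = -0.498 V.
But -0.498 V < V_ov = 0.6 V, so the device is actually in triode.
In triode I_D = k_p[V_ov V_SD − ½ V_SD²] and I_D = (V_DD − V_SD)/R_D. Equating: 14.6 V_SD² − 18.53 V_SD + 4.76 = 0, giving V_SD = 0.358 V (the root below V_ov).
I_D = (4.76 − 0.358) / 12.7 = 0.347 mA.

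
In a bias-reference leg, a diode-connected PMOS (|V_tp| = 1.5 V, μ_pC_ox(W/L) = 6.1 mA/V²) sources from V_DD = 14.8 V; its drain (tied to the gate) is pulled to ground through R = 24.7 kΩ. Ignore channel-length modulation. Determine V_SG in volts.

With gate tied to drain, V_SG = V_SD ≥ V_SG − |V_tp|, so the device is in saturation.
KCL at the drain: ½ k_p (V_SG − |V_tp|)² = (V_DD − V_SG)/R.
Let x = V_SG − 1.5. Then 75.3 x² + x − 13.3 = 0, giving x = 0.414 V (positive root), so V_SG = 1.91 V.
I_D = (V_DD − V_SG)/R = (14.8 − 1.91) / 24.7 = 0.522 mA.

V_SG = 1.91 V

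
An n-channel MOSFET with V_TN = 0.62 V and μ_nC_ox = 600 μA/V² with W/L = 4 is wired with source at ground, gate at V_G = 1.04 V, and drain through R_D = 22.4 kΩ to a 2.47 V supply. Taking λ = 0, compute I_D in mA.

I_D = 0.105 mA

V_GS = V_G = 1.04 V, so V_ov = 1.04 − 0.62 = 0.42 V.
k_n = μ_nC_ox · (W/L) = 2.4 mA/V².
Assume saturation: I_D = ½ k_n V_ov² = 0.5 × 2.4 × 0.42² = 0.212 mA, giving V_DS = V_DD − I_D R_D = 2.47 − 0.212 × 22.4 = -2.27 V.
But -2.27 V < V_ov = 0.42 V, so the device is actually in triode.
In triode I_D = k_n[V_ov V_DS − ½ V_DS²] and I_D = (V_DD − V_DS)/R_D. Equating: 26.9 V_DS² − 23.58 V_DS + 2.47 = 0, giving V_DS = 0.122 V (the root below V_ov).
I_D = (2.47 − 0.122) / 22.4 = 0.105 mA.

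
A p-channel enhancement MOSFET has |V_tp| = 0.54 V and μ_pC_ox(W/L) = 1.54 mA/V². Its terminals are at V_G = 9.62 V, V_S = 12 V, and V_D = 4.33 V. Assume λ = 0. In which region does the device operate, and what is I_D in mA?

Saturation; I_D = 2.61 mA

V_SG = V_S − V_G = 12 − 9.62 = 2.38 V; V_SD = V_S − V_D = 12 − 4.33 = 7.67 V.
V_ov = V_SG − |V_tp| = 2.38 − 0.54 = 1.84 V.
Since V_SD = 7.67 V ≥ V_ov = 1.84 V, the device is in saturation.
I_D = ½ k_p V_ov² = 0.5 × 1.54 × 1.84² = 2.61 mA.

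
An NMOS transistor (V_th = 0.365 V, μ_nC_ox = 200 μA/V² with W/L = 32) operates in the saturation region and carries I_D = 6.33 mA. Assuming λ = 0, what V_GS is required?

V_GS = 1.77 V

k_n = μ_nC_ox · (W/L) = 6.4 mA/V².
In saturation I_D = ½ k_n (V_GS − V_th)², so V_GS − V_th = √(2 I_D / k_n) = √(2 × 6.33 / 6.4) = 1.41 V.
V_GS = 0.365 + 1.41 = 1.77 V.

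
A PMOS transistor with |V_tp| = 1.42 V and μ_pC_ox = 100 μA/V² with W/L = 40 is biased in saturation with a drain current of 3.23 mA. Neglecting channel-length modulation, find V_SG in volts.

V_SG = 2.69 V

k_p = μ_pC_ox · (W/L) = 4 mA/V².
In saturation I_D = ½ k_p (V_SG − |V_tp|)², so V_SG − |V_tp| = √(2 I_D / k_p) = √(2 × 3.23 / 4) = 1.27 V.
V_SG = 1.42 + 1.27 = 2.69 V.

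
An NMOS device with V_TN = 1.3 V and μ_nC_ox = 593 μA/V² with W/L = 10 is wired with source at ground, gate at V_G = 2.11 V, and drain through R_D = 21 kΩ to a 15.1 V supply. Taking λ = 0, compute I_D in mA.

I_D = 0.711 mA

V_GS = V_G = 2.11 V, so V_ov = 2.11 − 1.3 = 0.81 V.
k_n = μ_nC_ox · (W/L) = 5.93 mA/V².
Assume saturation: I_D = ½ k_n V_ov² = 0.5 × 5.93 × 0.81² = 1.95 mA, giving V_DS = V_DD − I_D R_D = 15.1 − 1.95 × 21 = -25.8 V.
But -25.8 V < V_ov = 0.81 V, so the device is actually in triode.
In triode I_D = k_n[V_ov V_DS − ½ V_DS²] and I_D = (V_DD − V_DS)/R_D. Equating: 62.3 V_DS² − 101.9 V_DS + 15.1 = 0, giving V_DS = 0.165 V (the root below V_ov).
I_D = (15.1 − 0.165) / 21 = 0.711 mA.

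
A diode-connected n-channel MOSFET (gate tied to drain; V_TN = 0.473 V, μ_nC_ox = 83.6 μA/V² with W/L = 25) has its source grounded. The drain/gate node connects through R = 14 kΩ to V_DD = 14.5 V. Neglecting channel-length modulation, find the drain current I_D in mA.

With gate tied to drain, V_GS = V_DS ≥ V_GS − V_TN, so the device is in saturation.
k_n = μ_nC_ox · (W/L) = 2.09 mA/V².
KCL at the drain: ½ k_n (V_GS − V_TN)² = (V_DD − V_GS)/R.
Let x = V_GS − 0.473. Then 14.6 x² + x − 14.03 = 0, giving x = 0.946 V (positive root), so V_GS = 1.42 V.
I_D = (V_DD − V_GS)/R = (14.5 − 1.42) / 14 = 0.934 mA.

I_D = 0.934 mA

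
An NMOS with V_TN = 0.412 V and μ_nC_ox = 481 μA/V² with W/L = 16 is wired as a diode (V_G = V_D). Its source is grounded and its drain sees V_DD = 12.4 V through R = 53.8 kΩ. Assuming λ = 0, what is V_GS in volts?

With gate tied to drain, V_GS = V_DS ≥ V_GS − V_TN, so the device is in saturation.
k_n = μ_nC_ox · (W/L) = 7.696 mA/V².
KCL at the drain: ½ k_n (V_GS − V_TN)² = (V_DD − V_GS)/R.
Let x = V_GS − 0.412. Then 207 x² + x − 11.99 = 0, giving x = 0.238 V (positive root), so V_GS = 0.65 V.
I_D = (V_DD − V_GS)/R = (12.4 − 0.65) / 53.8 = 0.218 mA.

V_GS = 0.650 V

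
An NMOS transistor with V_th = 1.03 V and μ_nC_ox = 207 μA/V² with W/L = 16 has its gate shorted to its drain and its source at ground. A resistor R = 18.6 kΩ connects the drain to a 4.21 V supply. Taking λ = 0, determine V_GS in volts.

With gate tied to drain, V_GS = V_DS ≥ V_GS − V_th, so the device is in saturation.
k_n = μ_nC_ox · (W/L) = 3.312 mA/V².
KCL at the drain: ½ k_n (V_GS − V_th)² = (V_DD − V_GS)/R.
Let x = V_GS − 1.03. Then 30.8 x² + x − 3.18 = 0, giving x = 0.305 V (positive root), so V_GS = 1.34 V.
I_D = (V_DD − V_GS)/R = (4.21 − 1.34) / 18.6 = 0.155 mA.

V_GS = 1.34 V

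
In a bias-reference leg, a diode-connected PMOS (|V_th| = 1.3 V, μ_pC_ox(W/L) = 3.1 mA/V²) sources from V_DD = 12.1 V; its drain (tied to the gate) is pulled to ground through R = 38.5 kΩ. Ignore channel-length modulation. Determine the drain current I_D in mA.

With gate tied to drain, V_SG = V_SD ≥ V_SG − |V_th|, so the device is in saturation.
KCL at the drain: ½ k_p (V_SG − |V_th|)² = (V_DD − V_SG)/R.
Let x = V_SG − 1.3. Then 59.7 x² + x − 10.8 = 0, giving x = 0.417 V (positive root), so V_SG = 1.72 V.
I_D = (V_DD − V_SG)/R = (12.1 − 1.72) / 38.5 = 0.27 mA.

I_D = 0.270 mA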